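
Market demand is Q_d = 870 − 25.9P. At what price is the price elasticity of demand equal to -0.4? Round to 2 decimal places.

9.60

Set −bP/(a − bP) = −0.4 ⇒ bP = 0.4(a − bP) ⇒ bP(1+0.4) = 0.4·a.
P = 0.4·870/(25.9·1.4) ≈ 9.60.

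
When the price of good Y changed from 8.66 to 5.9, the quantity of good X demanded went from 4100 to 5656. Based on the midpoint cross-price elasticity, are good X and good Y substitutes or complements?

%ΔQ_x = (5656 − 4100)/[(4100+5656)/2] = 1556/4878 ≈ 0.3190.
%ΔP_y = (5.9 − 8.66)/[(8.66+5.9)/2] ≈ -0.3791.
E_xy = 0.3190/-0.3791 ≈ -0.841.
E_xy < 0, so the goods are complements.

complements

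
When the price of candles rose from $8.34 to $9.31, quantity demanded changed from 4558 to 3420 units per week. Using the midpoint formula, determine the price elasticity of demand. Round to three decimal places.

-2.596

%ΔQ = (3420 − 4558)/[(4558 + 3420)/2] = -1138/3989 ≈ -0.2853.
%Δp = (9.31 − 8.34)/[(8.34 + 9.31)/2] = 0.97/8.825 ≈ 0.1099.
Arc elasticity E = %ΔQ/%Δp ≈ -0.2853/0.1099 ≈ -2.596.
|E| > 1: demand is elastic over this range.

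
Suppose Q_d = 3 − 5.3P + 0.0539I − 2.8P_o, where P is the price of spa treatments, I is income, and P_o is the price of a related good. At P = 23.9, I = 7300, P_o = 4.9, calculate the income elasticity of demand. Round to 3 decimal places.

1.537

First evaluate Q_d: 3 − 5.3(23.9) + 0.0539(7300) − 2.8(4.9) = 3 − 126.67 + 393.47 − 13.72 = 256.08.
∂Q_d/∂I = +0.0539, so E_I = 0.0539·(7300/256.08) ≈ 1.537.
E_I > 1: normal good (luxury).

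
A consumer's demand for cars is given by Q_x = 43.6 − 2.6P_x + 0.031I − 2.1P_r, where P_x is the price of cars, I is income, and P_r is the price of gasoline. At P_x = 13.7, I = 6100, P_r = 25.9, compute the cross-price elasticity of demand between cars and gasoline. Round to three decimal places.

First evaluate Q_x: 43.6 − 2.6(13.7) + 0.031(6100) − 2.1(25.9) = 43.6 − 35.62 + 189.1 − 54.39 = 142.69.
∂Q_x/∂P_r = −2.1, so E_xy = -2.1·(25.9/142.69) ≈ -0.381.
E_xy < 0: the goods are complements.

-0.381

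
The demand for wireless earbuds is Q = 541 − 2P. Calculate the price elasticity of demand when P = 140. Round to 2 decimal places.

At P = 140, Q = 261.
dQ/dP = −2.
Point elasticity E = (dQ/dP)·(P/Q) = -2 × 140/261 ≈ -1.07.
|E| > 1, so demand is elastic at this price.

-1.07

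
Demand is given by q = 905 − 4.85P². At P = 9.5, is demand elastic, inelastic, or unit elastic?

At P = 9.5, q = 467.2875.
dq/dP = −2·4.85·P = −92.15.
Point elasticity E = (dq/dP)·(P/q) = -92.15 × 9.5/467.2875 ≈ -1.873.
|E| ≈ 1.873 > 1, so demand is elastic.

elastic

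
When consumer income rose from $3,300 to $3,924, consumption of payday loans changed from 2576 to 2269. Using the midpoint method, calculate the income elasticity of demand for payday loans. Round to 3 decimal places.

-0.734

%ΔQ = (2269 − 2576)/[(2576+2269)/2] = -307/2422.5 ≈ -0.1267.
%ΔI = (3,924 − 3,300)/[(3,300+3,924)/2] = 624/3612 ≈ 0.1728.
E_I = %ΔQ/%ΔI ≈ -0.734.
E_I < 0: inferior good.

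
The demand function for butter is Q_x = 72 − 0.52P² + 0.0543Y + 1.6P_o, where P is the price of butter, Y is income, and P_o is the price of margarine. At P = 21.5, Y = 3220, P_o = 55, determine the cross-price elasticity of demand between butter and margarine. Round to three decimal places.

Q_x = 72 − 0.52(21.5)² + 0.0543(3220) + 1.6(55) = 72 − 240.37 + 174.846 + 88 = 94.476.
∂Q_x/∂P_o = +1.6, so E_xy = 1.6·(55/94.476) ≈ 0.931.
E_xy > 0: the goods are substitutes.

0.931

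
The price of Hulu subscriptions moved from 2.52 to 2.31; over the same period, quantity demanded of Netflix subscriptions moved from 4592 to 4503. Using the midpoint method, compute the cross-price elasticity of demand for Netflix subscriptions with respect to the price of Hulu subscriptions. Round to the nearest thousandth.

0.225

%ΔQ_x = (4503 − 4592)/[(4592+4503)/2] = -89/4547.5 ≈ -0.0196.
%ΔP_y = (2.31 − 2.52)/[(2.52+2.31)/2] ≈ -0.0870.
E_xy = -0.0196/-0.0870 ≈ 0.225.
E_xy > 0, so Netflix subscriptions and Hulu subscriptions are substitutes.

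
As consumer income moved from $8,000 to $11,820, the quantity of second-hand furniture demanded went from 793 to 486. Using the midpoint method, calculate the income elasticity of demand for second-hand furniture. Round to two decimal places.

%ΔQ = (486 − 793)/[(793+486)/2] = -307/639.5 ≈ -0.4801.
%ΔM = (11,820 − 8,000)/[(8,000+11,820)/2] = 3820/9910 ≈ 0.3855.
E_I = %ΔQ/%ΔM ≈ -1.25.
E_I < 0: inferior good.

-1.25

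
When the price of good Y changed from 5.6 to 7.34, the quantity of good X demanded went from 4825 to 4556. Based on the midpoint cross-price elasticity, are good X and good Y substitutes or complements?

%ΔQ_x = (4556 − 4825)/[(4825+4556)/2] = -269/4690.5 ≈ -0.0573.
%ΔP_y = (7.34 − 5.6)/[(5.6+7.34)/2] ≈ 0.2689.
E_xy = -0.0573/0.2689 ≈ -0.213.
E_xy < 0, so the goods are complements.

complements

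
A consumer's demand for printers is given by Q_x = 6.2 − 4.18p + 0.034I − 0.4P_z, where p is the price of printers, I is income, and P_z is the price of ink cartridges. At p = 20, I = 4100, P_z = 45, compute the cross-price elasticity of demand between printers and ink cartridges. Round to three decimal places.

-0.409

At the given point, Q_x = 6.2 − 4.18(20) + 0.034(4100) − 0.4(45) = 6.2 − 83.6 + 139.4 − 18 = 44.
∂Q_x/∂P_z = −0.4, so E_xy = -0.4·(45/44) ≈ -0.409.
E_xy < 0: the goods are complements.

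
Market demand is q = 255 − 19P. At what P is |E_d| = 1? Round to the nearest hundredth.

For linear demand q = a − bP, E = −bP/(a − bP). |E| = 1 ⇒ bP = a − bP ⇒ P = a/(2b).
P = 255/(2·19) ≈ 6.71.

6.71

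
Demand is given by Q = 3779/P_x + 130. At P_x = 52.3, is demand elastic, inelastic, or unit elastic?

inelastic

At P_x = 52.3, Q = 202.2562.
dQ/dP_x = −3779/P_x² = −1.3816.
Point elasticity E = (dQ/dP_x)·(P_x/Q) = -1.3816 × 52.3/202.2562 ≈ -0.357.
|E| ≈ 0.357 < 1, so demand is inelastic.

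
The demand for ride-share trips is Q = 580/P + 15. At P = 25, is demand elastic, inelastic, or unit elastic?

At P = 25, Q = 38.2.
dQ/dP = −580/P² = −0.928.
Point elasticity E = (dQ/dP)·(P/Q) = -0.928 × 25/38.2 ≈ -0.607.
|E| ≈ 0.607 < 1, so demand is inelastic.

inelastic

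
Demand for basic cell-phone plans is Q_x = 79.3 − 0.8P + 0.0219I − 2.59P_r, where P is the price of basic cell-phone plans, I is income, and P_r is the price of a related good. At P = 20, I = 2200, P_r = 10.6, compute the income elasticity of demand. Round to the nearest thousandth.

0.573

Q_x = 79.3 − 0.8(20) + 0.0219(2200) − 2.59(10.6) = 79.3 − 16 + 48.18 − 27.454 = 84.026.
∂Q_x/∂I = +0.0219, so E_I = 0.0219·(2200/84.026) ≈ 0.573.
E_I ∈ (0,1): normal good (necessity).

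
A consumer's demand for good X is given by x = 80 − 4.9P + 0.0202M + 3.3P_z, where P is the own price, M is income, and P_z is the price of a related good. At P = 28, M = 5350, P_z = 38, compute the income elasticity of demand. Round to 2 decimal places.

Substituting, x = 80 − 4.9(28) + 0.0202(5350) + 3.3(38) = 80 − 137.2 + 108.07 + 125.4 = 176.27.
∂x/∂M = +0.0202, so E_I = 0.0202·(5350/176.27) ≈ 0.61.
E_I ∈ (0,1): normal good (necessity).

0.61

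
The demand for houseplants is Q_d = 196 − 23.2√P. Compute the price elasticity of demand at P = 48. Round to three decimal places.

At P = 48, Q_d = 35.2657.
dQ_d/dP = −23.2/(2√P) = −23.2/(2·6.9282).
Point elasticity E = (dQ_d/dP)·(P/Q_d) = -1.6743 × 48/35.2657 ≈ -2.279.
|E| > 1, so demand is elastic at this price.

-2.279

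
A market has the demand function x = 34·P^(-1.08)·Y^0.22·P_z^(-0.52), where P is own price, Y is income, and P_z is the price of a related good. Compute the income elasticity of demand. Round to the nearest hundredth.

0.22

For a Cobb–Douglas (constant-elasticity) form x = A·Y^α·…, the elasticity with respect to Y equals the exponent α at every point.
Here the exponent on Y is 0.22, so the income elasticity of demand is 0.22.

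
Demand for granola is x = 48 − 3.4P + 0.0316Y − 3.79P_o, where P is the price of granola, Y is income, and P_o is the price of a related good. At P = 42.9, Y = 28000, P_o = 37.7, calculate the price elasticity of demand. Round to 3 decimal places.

-0.226

Evaluating quantity at (P, Y, P_o) gives x = 48 − 3.4(42.9) + 0.0316(28000) − 3.79(37.7) = 48 − 145.86 + 884.8 − 142.883 = 644.057.
∂x/∂P = −3.4, so E_p = (−3.4)·(42.9/644.057) ≈ -0.226.
|E_p| < 1: demand is inelastic.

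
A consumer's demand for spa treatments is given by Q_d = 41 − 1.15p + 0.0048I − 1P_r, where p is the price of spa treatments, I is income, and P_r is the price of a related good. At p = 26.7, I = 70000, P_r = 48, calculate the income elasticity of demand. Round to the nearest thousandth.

Q_d = 41 − 1.15(26.7) + 0.0048(70000) − 1(48) = 41 − 30.705 + 336 − 48 = 298.295.
∂Q_d/∂I = +0.0048, so E_I = 0.0048·(70000/298.295) ≈ 1.126.
E_I > 1: normal good (luxury).

1.126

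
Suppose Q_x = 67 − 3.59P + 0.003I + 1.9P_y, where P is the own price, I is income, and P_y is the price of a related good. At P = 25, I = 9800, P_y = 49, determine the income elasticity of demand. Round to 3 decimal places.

Evaluating quantity at (P, I, P_y) gives Q_x = 67 − 3.59(25) + 0.003(9800) + 1.9(49) = 67 − 89.75 + 29.4 + 93.1 = 99.75.
∂Q_x/∂I = +0.003, so E_I = 0.003·(9800/99.75) ≈ 0.295.
E_I ∈ (0,1): normal good (necessity).

0.295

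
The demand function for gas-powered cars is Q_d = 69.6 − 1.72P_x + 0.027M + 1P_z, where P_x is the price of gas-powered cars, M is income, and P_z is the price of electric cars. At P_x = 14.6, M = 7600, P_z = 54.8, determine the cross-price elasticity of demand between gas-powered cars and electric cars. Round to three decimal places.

First evaluate Q_d: 69.6 − 1.72(14.6) + 0.027(7600) + 1(54.8) = 69.6 − 25.112 + 205.2 + 54.8 = 304.488.
∂Q_d/∂P_z = +1, so E_xy = 1·(54.8/304.488) ≈ 0.180.
E_xy > 0: the goods are substitutes.

0.180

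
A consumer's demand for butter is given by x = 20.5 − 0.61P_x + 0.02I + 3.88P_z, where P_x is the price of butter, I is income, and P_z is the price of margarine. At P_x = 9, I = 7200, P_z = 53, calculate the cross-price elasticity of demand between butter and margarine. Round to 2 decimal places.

0.56

First evaluate x: 20.5 − 0.61(9) + 0.02(7200) + 3.88(53) = 20.5 − 5.49 + 144 + 205.64 = 364.65.
∂x/∂P_z = +3.88, so E_xy = 3.88·(53/364.65) ≈ 0.56.
E_xy > 0: the goods are substitutes.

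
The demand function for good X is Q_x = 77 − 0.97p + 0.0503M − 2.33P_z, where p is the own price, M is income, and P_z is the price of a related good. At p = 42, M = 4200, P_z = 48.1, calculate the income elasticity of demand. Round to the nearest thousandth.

1.560

At the given point, Q_x = 77 − 0.97(42) + 0.0503(4200) − 2.33(48.1) = 77 − 40.74 + 211.26 − 112.073 = 135.447.
∂Q_x/∂M = +0.0503, so E_I = 0.0503·(4200/135.447) ≈ 1.560.
E_I > 1: normal good (luxury).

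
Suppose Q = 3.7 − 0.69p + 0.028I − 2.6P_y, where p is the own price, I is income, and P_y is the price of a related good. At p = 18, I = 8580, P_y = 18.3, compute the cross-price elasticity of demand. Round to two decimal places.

Evaluating quantity at (p, I, P_y) gives Q = 3.7 − 0.69(18) + 0.028(8580) − 2.6(18.3) = 3.7 − 12.42 + 240.24 − 47.58 = 183.94.
∂Q/∂P_y = −2.6, so E_xy = -2.6·(18.3/183.94) ≈ -0.26.
E_xy < 0: the goods are complements.

-0.26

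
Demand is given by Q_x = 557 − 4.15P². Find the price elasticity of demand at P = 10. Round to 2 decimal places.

At P = 10, Q_x = 142.
dQ_x/dP = −2·4.15·P = −83.
Point elasticity E = (dQ_x/dP)·(P/Q_x) = -83 × 10/142 ≈ -5.85.
|E| > 1, so demand is elastic at this price.

-5.85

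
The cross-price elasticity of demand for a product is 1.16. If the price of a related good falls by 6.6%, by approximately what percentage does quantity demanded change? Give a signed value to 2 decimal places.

-7.66

%ΔQ ≈ E × %ΔP_y = (1.16) × (-6.6%) ≈ -7.66%.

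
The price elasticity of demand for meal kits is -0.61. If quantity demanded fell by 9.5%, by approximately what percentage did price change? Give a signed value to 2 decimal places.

15.57

%ΔQ ≈ E × %ΔP ⇒ %ΔP = %ΔQ / E = (-9.5%)/(-0.61) ≈ 15.57%.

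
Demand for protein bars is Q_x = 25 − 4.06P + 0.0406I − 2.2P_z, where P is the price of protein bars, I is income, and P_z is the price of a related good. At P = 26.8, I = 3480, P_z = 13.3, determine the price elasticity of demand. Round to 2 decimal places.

Substituting, Q_x = 25 − 4.06(26.8) + 0.0406(3480) − 2.2(13.3) = 25 − 108.808 + 141.288 − 29.26 = 28.22.
∂Q_x/∂P = −4.06, so E_p = (−4.06)·(26.8/28.22) ≈ -3.86.
|E_p| > 1: demand is elastic.

-3.86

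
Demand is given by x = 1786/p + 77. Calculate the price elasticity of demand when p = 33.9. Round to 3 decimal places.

At p = 33.9, x = 129.6844.
dx/dp = −1786/p² = −1.5541.
Point elasticity E = (dx/dp)·(p/x) = -1.5541 × 33.9/129.6844 ≈ -0.406.
|E| < 1, so demand is inelastic at this price.

-0.406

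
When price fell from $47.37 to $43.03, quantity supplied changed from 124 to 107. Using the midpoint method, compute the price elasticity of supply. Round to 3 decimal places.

%Δq = (107 − 124)/[(124 + 107)/2] = -17/115.5 ≈ -0.1472.
%Δp = (43.03 − 47.37)/[(47.37 + 43.03)/2] = -4.34/45.2 ≈ -0.0960.
Arc elasticity E = %Δq/%Δp ≈ -0.1472/-0.0960 ≈ 1.533.
|E| > 1: supply is elastic over this range.

1.533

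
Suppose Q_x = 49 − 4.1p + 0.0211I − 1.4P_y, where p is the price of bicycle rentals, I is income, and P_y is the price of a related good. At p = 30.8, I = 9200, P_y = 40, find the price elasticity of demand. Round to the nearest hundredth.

-2.08

Q_x = 49 − 4.1(30.8) + 0.0211(9200) − 1.4(40) = 49 − 126.28 + 194.12 − 56 = 60.84.
∂Q_x/∂p = −4.1, so E_p = (−4.1)·(30.8/60.84) ≈ -2.08.
|E_p| > 1: demand is elastic.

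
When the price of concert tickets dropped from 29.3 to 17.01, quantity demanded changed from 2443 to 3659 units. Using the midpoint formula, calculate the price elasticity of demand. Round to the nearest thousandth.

-0.751

%ΔQ = (3659 − 2443)/[(2443 + 3659)/2] = 1216/3051 ≈ 0.3986.
%Δp = (17.01 − 29.3)/[(29.3 + 17.01)/2] = -12.29/23.155 ≈ -0.5308.
Arc elasticity E = %ΔQ/%Δp ≈ 0.3986/-0.5308 ≈ -0.751.
|E| < 1: demand is inelastic over this range.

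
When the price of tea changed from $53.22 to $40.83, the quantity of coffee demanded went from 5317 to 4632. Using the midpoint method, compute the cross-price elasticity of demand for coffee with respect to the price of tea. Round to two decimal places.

%ΔQ_x = (4632 − 5317)/[(5317+4632)/2] = -685/4974.5 ≈ -0.1377.
%ΔP_y = (40.83 − 53.22)/[(53.22+40.83)/2] ≈ -0.2635.
E_xy = -0.1377/-0.2635 ≈ 0.52.
E_xy > 0, so coffee and tea are substitutes.

0.52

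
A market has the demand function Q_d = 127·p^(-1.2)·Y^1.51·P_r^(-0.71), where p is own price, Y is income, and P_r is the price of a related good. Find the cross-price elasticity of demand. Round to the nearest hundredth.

For a Cobb–Douglas (constant-elasticity) form Q_d = A·P_r^α·…, the elasticity with respect to P_r equals the exponent α at every point.
Here the exponent on P_r is -0.71, so the cross-price elasticity of demand is -0.71.

-0.71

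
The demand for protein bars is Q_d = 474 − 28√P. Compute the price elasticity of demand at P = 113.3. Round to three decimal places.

-0.847

At P = 113.3, Q_d = 175.9611.
dQ_d/dP = −28/(2√P) = −28/(2·10.6442).
Point elasticity E = (dQ_d/dP)·(P/Q_d) = -1.3153 × 113.3/175.9611 ≈ -0.847.
|E| < 1, so demand is inelastic at this price.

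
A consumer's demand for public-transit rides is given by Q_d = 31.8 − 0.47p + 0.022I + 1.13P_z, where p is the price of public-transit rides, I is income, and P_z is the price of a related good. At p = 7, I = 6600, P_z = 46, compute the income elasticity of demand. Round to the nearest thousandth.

0.643

Evaluating quantity at (p, I, P_z) gives Q_d = 31.8 − 0.47(7) + 0.022(6600) + 1.13(46) = 31.8 − 3.29 + 145.2 + 51.98 = 225.69.
∂Q_d/∂I = +0.022, so E_I = 0.022·(6600/225.69) ≈ 0.643.
E_I ∈ (0,1): normal good (necessity).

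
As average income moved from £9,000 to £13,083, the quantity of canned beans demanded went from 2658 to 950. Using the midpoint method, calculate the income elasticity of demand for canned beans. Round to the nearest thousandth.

-2.560

%ΔQ = (950 − 2658)/[(2658+950)/2] = -1708/1804 ≈ -0.9468.
%ΔM = (13,083 − 9,000)/[(9,000+13,083)/2] = 4083/11041.5 ≈ 0.3698.
E_I = %ΔQ/%ΔM ≈ -2.560.
E_I < 0: inferior good.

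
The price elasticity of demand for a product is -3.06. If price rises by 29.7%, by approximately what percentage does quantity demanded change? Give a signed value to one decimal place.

-90.9

%ΔQ ≈ E × %ΔP = (-3.06) × (29.7%) ≈ -90.9%.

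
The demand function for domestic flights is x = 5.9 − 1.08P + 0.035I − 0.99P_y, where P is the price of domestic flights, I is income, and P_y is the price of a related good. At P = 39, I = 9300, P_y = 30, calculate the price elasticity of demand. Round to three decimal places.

-0.162

Evaluating quantity at (P, I, P_y) gives x = 5.9 − 1.08(39) + 0.035(9300) − 0.99(30) = 5.9 − 42.12 + 325.5 − 29.7 = 259.58.
∂x/∂P = −1.08, so E_p = (−1.08)·(39/259.58) ≈ -0.162.
|E_p| < 1: demand is inelastic.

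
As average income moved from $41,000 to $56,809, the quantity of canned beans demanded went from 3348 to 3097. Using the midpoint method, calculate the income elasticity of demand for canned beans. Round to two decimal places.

%ΔQ = (3097 − 3348)/[(3348+3097)/2] = -251/3222.5 ≈ -0.0779.
%ΔM = (56,809 − 41,000)/[(41,000+56,809)/2] = 15809/48904.5 ≈ 0.3233.
E_I = %ΔQ/%ΔM ≈ -0.24.
E_I < 0: inferior good.

-0.24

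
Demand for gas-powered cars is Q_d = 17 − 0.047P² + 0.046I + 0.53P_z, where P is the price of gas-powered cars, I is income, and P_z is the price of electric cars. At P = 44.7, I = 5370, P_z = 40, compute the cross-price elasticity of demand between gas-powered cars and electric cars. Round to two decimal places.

Substituting, Q_d = 17 − 0.047(44.7)² + 0.046(5370) + 0.53(40) = 17 − 93.9102 + 247.02 + 21.2 = 191.3098.
∂Q_d/∂P_z = +0.53, so E_xy = 0.53·(40/191.3098) ≈ 0.11.
E_xy > 0: the goods are substitutes.

0.11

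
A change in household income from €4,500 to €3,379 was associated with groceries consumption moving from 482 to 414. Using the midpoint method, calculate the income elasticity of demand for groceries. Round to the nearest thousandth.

0.533

%ΔQ = (414 − 482)/[(482+414)/2] = -68/448 ≈ -0.1518.
%ΔM = (3,379 − 4,500)/[(4,500+3,379)/2] = -1121/3939.5 ≈ -0.2846.
E_I = %ΔQ/%ΔM ≈ 0.533.
E_I ∈ (0,1): normal good (necessity).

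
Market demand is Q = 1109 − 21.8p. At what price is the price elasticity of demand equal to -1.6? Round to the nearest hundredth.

31.31

Set −bp/(a − bp) = −1.6 ⇒ bp = 1.6(a − bp) ⇒ bp(1+1.6) = 1.6·a.
p = 1.6·1109/(21.8·2.6) ≈ 31.31.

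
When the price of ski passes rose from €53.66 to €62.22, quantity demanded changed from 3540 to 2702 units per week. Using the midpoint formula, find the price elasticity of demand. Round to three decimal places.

-1.817

%ΔQ = (2702 − 3540)/[(3540 + 2702)/2] = -838/3121 ≈ -0.2685.
%ΔP = (62.22 − 53.66)/[(53.66 + 62.22)/2] = 8.56/57.94 ≈ 0.1477.
Arc elasticity E = %ΔQ/%ΔP ≈ -0.2685/0.1477 ≈ -1.817.
|E| > 1: demand is elastic over this range.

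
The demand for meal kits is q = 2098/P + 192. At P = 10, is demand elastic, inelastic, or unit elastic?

inelastic

At P = 10, q = 401.8.
dq/dP = −2098/P² = −20.98.
Point elasticity E = (dq/dP)·(P/q) = -20.98 × 10/401.8 ≈ -0.522.
|E| ≈ 0.522 < 1, so demand is inelastic.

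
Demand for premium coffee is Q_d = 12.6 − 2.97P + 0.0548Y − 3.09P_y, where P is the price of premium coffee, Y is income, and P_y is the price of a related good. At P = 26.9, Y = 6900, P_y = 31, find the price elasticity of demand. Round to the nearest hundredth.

Substituting, Q_d = 12.6 − 2.97(26.9) + 0.0548(6900) − 3.09(31) = 12.6 − 79.893 + 378.12 − 95.79 = 215.037.
∂Q_d/∂P = −2.97, so E_p = (−2.97)·(26.9/215.037) ≈ -0.37.
|E_p| < 1: demand is inelastic.

-0.37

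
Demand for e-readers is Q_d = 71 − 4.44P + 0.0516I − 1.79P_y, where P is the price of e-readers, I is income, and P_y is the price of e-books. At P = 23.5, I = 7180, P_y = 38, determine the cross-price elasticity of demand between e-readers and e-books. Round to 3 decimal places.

-0.253

Evaluating quantity at (P, I, P_y) gives Q_d = 71 − 4.44(23.5) + 0.0516(7180) − 1.79(38) = 71 − 104.34 + 370.488 − 68.02 = 269.128.
∂Q_d/∂P_y = −1.79, so E_xy = -1.79·(38/269.128) ≈ -0.253.
E_xy < 0: the goods are complements.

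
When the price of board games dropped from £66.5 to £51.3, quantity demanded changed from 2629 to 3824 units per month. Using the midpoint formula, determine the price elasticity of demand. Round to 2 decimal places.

-1.44

%Δq = (3824 − 2629)/[(2629 + 3824)/2] = 1195/3226.5 ≈ 0.3704.
%ΔP = (51.3 − 66.5)/[(66.5 + 51.3)/2] = -15.2/58.9 ≈ -0.2581.
Arc elasticity E = %Δq/%ΔP ≈ 0.3704/-0.2581 ≈ -1.44.
|E| > 1: demand is elastic over this range.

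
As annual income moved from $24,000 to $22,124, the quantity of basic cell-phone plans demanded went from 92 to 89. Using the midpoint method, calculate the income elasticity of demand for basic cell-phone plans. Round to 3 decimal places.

%ΔQ = (89 − 92)/[(92+89)/2] = -3/90.5 ≈ -0.0331.
%ΔY = (22,124 − 24,000)/[(24,000+22,124)/2] = -1876/23062 ≈ -0.0813.
E_I = %ΔQ/%ΔY ≈ 0.408.
E_I ∈ (0,1): normal good (necessity).

0.408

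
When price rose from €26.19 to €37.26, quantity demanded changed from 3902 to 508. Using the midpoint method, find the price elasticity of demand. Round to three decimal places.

%ΔQ = (508 − 3902)/[(3902 + 508)/2] = -3394/2205 ≈ -1.5392.
%Δp = (37.26 − 26.19)/[(26.19 + 37.26)/2] = 11.07/31.725 ≈ 0.3489.
Arc elasticity E = %ΔQ/%Δp ≈ -1.5392/0.3489 ≈ -4.411.
|E| > 1: demand is elastic over this range.

-4.411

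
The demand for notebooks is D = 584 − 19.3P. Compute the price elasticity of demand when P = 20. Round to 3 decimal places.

-1.949

At P = 20, D = 198.
dD/dP = −19.3.
Point elasticity E = (dD/dP)·(P/D) = -19.3 × 20/198 ≈ -1.949.
|E| > 1, so demand is elastic at this price.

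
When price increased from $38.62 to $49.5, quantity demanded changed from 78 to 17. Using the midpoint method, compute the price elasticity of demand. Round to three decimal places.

%ΔQ = (17 − 78)/[(78 + 17)/2] = -61/47.5 ≈ -1.2842.
%Δp = (49.5 − 38.62)/[(38.62 + 49.5)/2] = 10.88/44.06 ≈ 0.2469.
Arc elasticity E = %ΔQ/%Δp ≈ -1.2842/0.2469 ≈ -5.201.
|E| > 1: demand is elastic over this range.

-5.201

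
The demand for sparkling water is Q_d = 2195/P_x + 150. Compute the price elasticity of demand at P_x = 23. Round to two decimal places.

At P_x = 23, Q_d = 245.4348.
dQ_d/dP_x = −2195/P_x² = −4.1493.
Point elasticity E = (dQ_d/dP_x)·(P_x/Q_d) = -4.1493 × 23/245.4348 ≈ -0.39.
|E| < 1, so demand is inelastic at this price.

-0.39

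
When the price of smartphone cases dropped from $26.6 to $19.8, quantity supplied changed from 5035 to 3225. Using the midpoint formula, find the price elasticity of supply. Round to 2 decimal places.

1.50

%ΔQ = (3225 − 5035)/[(5035 + 3225)/2] = -1810/4130 ≈ -0.4383.
%Δp = (19.8 − 26.6)/[(26.6 + 19.8)/2] = -6.8/23.2 ≈ -0.2931.
Arc elasticity E = %ΔQ/%Δp ≈ -0.4383/-0.2931 ≈ 1.50.
|E| > 1: supply is elastic over this range.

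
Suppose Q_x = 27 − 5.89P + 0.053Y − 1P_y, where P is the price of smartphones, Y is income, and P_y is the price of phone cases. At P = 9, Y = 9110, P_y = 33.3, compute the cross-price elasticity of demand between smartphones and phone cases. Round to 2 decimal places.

-0.08

At the given point, Q_x = 27 − 5.89(9) + 0.053(9110) − 1(33.3) = 27 − 53.01 + 482.83 − 33.3 = 423.52.
∂Q_x/∂P_y = −1, so E_xy = -1·(33.3/423.52) ≈ -0.08.
E_xy < 0: the goods are complements.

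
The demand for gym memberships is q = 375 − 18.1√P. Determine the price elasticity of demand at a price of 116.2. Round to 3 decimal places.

At P = 116.2, q = 179.8891.
dq/dP = −18.1/(2√P) = −18.1/(2·10.7796).
Point elasticity E = (dq/dP)·(P/q) = -0.8395 × 116.2/179.8891 ≈ -0.542.
|E| < 1, so demand is inelastic at this price.

-0.542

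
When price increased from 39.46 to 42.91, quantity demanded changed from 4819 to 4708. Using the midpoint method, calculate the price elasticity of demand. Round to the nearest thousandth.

%ΔQ = (4708 − 4819)/[(4819 + 4708)/2] = -111/4763.5 ≈ -0.0233.
%Δp = (42.91 − 39.46)/[(39.46 + 42.91)/2] = 3.45/41.185 ≈ 0.0838.
Arc elasticity E = %ΔQ/%Δp ≈ -0.0233/0.0838 ≈ -0.278.
|E| < 1: demand is inelastic over this range.

-0.278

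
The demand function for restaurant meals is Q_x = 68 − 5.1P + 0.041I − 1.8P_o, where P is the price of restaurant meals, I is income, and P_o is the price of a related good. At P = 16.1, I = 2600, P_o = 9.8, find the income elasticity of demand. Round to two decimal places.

First evaluate Q_x: 68 − 5.1(16.1) + 0.041(2600) − 1.8(9.8) = 68 − 82.11 + 106.6 − 17.64 = 74.85.
∂Q_x/∂I = +0.041, so E_I = 0.041·(2600/74.85) ≈ 1.42.
E_I > 1: normal good (luxury).

1.42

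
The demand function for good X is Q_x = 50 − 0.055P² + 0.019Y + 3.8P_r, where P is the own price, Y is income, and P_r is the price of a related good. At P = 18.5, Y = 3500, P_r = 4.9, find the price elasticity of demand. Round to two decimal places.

-0.32

Q_x = 50 − 0.055(18.5)² + 0.019(3500) + 3.8(4.9) = 50 − 18.8238 + 66.5 + 18.62 = 116.2963.
∂Q_x/∂P = −2·0.055·P = -2.035, so E_p = -2.035·(18.5/116.2963) ≈ -0.32.
|E_p| < 1: demand is inelastic.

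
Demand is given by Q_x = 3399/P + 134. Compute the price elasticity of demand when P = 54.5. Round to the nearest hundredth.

-0.32

At P = 54.5, Q_x = 196.367.
dQ_x/dP = −3399/P² = −1.1443.
Point elasticity E = (dQ_x/dP)·(P/Q_x) = -1.1443 × 54.5/196.367 ≈ -0.32.
|E| < 1, so demand is inelastic at this price.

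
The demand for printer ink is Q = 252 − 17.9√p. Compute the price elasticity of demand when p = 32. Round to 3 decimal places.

At p = 32, Q = 150.7423.
dQ/dp = −17.9/(2√p) = −17.9/(2·5.6569).
Point elasticity E = (dQ/dp)·(p/Q) = -1.5822 × 32/150.7423 ≈ -0.336.
|E| < 1, so demand is inelastic at this price.

-0.336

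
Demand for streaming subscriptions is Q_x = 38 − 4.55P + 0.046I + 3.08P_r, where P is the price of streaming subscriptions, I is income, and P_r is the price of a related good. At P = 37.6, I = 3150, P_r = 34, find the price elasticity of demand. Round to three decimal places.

-1.468

First evaluate Q_x: 38 − 4.55(37.6) + 0.046(3150) + 3.08(34) = 38 − 171.08 + 144.9 + 104.72 = 116.54.
∂Q_x/∂P = −4.55, so E_p = (−4.55)·(37.6/116.54) ≈ -1.468.
|E_p| > 1: demand is elastic.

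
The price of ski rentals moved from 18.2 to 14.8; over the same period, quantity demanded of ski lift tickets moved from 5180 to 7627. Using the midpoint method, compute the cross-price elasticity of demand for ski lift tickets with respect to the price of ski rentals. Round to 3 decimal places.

%ΔQ_x = (7627 − 5180)/[(5180+7627)/2] = 2447/6403.5 ≈ 0.3821.
%ΔP_y = (14.8 − 18.2)/[(18.2+14.8)/2] ≈ -0.2061.
E_xy = 0.3821/-0.2061 ≈ -1.854.
E_xy < 0, so ski lift tickets and ski rentals are complements.

-1.854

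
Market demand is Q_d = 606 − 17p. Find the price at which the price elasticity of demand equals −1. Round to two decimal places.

17.82

For linear demand Q_d = a − bp, E = −bp/(a − bp). |E| = 1 ⇒ bp = a − bp ⇒ p = a/(2b).
p = 606/(2·17) ≈ 17.82.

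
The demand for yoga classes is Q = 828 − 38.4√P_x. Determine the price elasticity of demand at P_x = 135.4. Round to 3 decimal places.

At P_x = 135.4, Q = 381.1718.
dQ/dP_x = −38.4/(2√P_x) = −38.4/(2·11.6362).
Point elasticity E = (dQ/dP_x)·(P_x/Q) = -1.65 × 135.4/381.1718 ≈ -0.586.
|E| < 1, so demand is inelastic at this price.

-0.586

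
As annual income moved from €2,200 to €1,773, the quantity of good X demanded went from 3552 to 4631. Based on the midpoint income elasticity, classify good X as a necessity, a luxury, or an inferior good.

%ΔQ = (4631 − 3552)/[(3552+4631)/2] = 1079/4091.5 ≈ 0.2637.
%ΔY = (1,773 − 2,200)/[(2,200+1,773)/2] = -427/1986.5 ≈ -0.2150.
E_I = %ΔQ/%ΔY ≈ -1.227.
E_I < 0: inferior good.

inferior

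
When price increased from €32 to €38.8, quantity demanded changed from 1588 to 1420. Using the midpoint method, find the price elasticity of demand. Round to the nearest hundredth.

%ΔQ = (1420 − 1588)/[(1588 + 1420)/2] = -168/1504 ≈ -0.1117.
%Δp = (38.8 − 32)/[(32 + 38.8)/2] = 6.8/35.4 ≈ 0.1921.
Arc elasticity E = %ΔQ/%Δp ≈ -0.1117/0.1921 ≈ -0.58.
|E| < 1: demand is inelastic over this range.

-0.58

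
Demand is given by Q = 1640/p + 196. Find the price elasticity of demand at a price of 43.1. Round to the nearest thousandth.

-0.163

At p = 43.1, Q = 234.051.
dQ/dp = −1640/p² = −0.8829.
Point elasticity E = (dQ/dp)·(p/Q) = -0.8829 × 43.1/234.051 ≈ -0.163.
|E| < 1, so demand is inelastic at this price.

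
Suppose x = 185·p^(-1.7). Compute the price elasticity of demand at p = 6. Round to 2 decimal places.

-1.70

For a Cobb–Douglas (constant-elasticity) form x = A·p^α·…, the elasticity with respect to p equals the exponent α at every point.
Here the exponent on p is -1.7, so the price elasticity of demand is -1.70.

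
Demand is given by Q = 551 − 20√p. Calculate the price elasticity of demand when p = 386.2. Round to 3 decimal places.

-1.244

At p = 386.2, Q = 157.9606.
dQ/dp = −20/(2√p) = −20/(2·19.652).
Point elasticity E = (dQ/dp)·(p/Q) = -0.5089 × 386.2/157.9606 ≈ -1.244.
|E| > 1, so demand is elastic at this price.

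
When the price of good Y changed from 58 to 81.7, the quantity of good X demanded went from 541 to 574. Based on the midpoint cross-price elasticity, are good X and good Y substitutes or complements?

%ΔQ_x = (574 − 541)/[(541+574)/2] = 33/557.5 ≈ 0.0592.
%ΔP_y = (81.7 − 58)/[(58+81.7)/2] ≈ 0.3393.
E_xy = 0.0592/0.3393 ≈ 0.174.
E_xy > 0, so the goods are substitutes.

substitutes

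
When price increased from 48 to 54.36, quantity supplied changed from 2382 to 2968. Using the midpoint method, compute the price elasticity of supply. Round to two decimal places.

%Δq = (2968 − 2382)/[(2382 + 2968)/2] = 586/2675 ≈ 0.2191.
%ΔP = (54.36 − 48)/[(48 + 54.36)/2] = 6.36/51.18 ≈ 0.1243.
Arc elasticity E = %Δq/%ΔP ≈ 0.2191/0.1243 ≈ 1.76.
|E| > 1: supply is elastic over this range.

1.76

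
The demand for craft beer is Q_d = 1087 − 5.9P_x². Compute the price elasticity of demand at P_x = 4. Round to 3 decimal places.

-0.190

At P_x = 4, Q_d = 992.6.
dQ_d/dP_x = −2·5.9·P_x = −47.2.
Point elasticity E = (dQ_d/dP_x)·(P_x/Q_d) = -47.2 × 4/992.6 ≈ -0.190.
|E| < 1, so demand is inelastic at this price.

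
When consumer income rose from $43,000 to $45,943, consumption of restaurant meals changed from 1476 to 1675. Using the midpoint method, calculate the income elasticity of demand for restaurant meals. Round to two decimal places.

%ΔQ = (1675 − 1476)/[(1476+1675)/2] = 199/1575.5 ≈ 0.1263.
%ΔI = (45,943 − 43,000)/[(43,000+45,943)/2] = 2943/44471.5 ≈ 0.0662.
E_I = %ΔQ/%ΔI ≈ 1.91.
E_I > 1: normal good (luxury).

1.91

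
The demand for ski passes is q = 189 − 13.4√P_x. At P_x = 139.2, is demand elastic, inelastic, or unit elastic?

elastic

At P_x = 139.2, q = 30.9027.
dq/dP_x = −13.4/(2√P_x) = −13.4/(2·11.7983).
Point elasticity E = (dq/dP_x)·(P_x/q) = -0.5679 × 139.2/30.9027 ≈ -2.558.
|E| ≈ 2.558 > 1, so demand is elastic.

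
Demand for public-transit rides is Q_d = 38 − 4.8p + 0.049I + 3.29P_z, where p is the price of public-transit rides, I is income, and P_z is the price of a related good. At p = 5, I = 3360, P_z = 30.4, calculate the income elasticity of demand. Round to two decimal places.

Substituting, Q_d = 38 − 4.8(5) + 0.049(3360) + 3.29(30.4) = 38 − 24 + 164.64 + 100.016 = 278.656.
∂Q_d/∂I = +0.049, so E_I = 0.049·(3360/278.656) ≈ 0.59.
E_I ∈ (0,1): normal good (necessity).

0.59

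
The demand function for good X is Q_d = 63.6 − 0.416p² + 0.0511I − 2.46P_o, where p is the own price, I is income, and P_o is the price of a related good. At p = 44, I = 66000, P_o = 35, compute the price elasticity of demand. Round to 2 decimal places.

-0.63

At the given point, Q_d = 63.6 − 0.416(44)² + 0.0511(66000) − 2.46(35) = 63.6 − 805.376 + 3372.6 − 86.1 = 2544.724.
∂Q_d/∂p = −2·0.416·p = -36.608, so E_p = -36.608·(44/2544.724) ≈ -0.63.
|E_p| < 1: demand is inelastic.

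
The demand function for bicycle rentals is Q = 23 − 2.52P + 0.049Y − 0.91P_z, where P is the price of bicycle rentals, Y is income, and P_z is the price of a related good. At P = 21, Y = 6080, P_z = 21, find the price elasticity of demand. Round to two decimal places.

-0.21

Substituting, Q = 23 − 2.52(21) + 0.049(6080) − 0.91(21) = 23 − 52.92 + 297.92 − 19.11 = 248.89.
∂Q/∂P = −2.52, so E_p = (−2.52)·(21/248.89) ≈ -0.21.
|E_p| < 1: demand is inelastic.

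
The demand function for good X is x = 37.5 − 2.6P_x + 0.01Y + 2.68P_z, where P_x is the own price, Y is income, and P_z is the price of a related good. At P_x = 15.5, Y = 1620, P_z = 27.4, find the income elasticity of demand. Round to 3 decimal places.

0.187

At the given point, x = 37.5 − 2.6(15.5) + 0.01(1620) + 2.68(27.4) = 37.5 − 40.3 + 16.2 + 73.432 = 86.832.
∂x/∂Y = +0.01, so E_I = 0.01·(1620/86.832) ≈ 0.187.
E_I ∈ (0,1): normal good (necessity).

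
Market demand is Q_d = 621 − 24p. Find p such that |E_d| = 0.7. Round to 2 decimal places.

10.65

Set −bp/(a − bp) = −0.7 ⇒ bp = 0.7(a − bp) ⇒ bp(1+0.7) = 0.7·a.
p = 0.7·621/(24·1.7) ≈ 10.65.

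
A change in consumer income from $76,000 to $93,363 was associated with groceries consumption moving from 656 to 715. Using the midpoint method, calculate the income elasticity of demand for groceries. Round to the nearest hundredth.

0.42

%ΔQ = (715 − 656)/[(656+715)/2] = 59/685.5 ≈ 0.0861.
%ΔI = (93,363 − 76,000)/[(76,000+93,363)/2] = 17363/84681.5 ≈ 0.2050.
E_I = %ΔQ/%ΔI ≈ 0.42.
E_I ∈ (0,1): normal good (necessity).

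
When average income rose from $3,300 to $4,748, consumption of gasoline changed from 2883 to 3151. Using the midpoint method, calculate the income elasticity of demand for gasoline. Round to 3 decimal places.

0.247

%ΔQ = (3151 − 2883)/[(2883+3151)/2] = 268/3017 ≈ 0.0888.
%ΔY = (4,748 − 3,300)/[(3,300+4,748)/2] = 1448/4024 ≈ 0.3598.
E_I = %ΔQ/%ΔY ≈ 0.247.
E_I ∈ (0,1): normal good (necessity).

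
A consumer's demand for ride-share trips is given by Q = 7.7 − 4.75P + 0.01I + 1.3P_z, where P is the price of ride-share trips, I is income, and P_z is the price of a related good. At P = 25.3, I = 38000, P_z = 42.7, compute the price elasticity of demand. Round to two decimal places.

-0.37

Evaluating quantity at (P, I, P_z) gives Q = 7.7 − 4.75(25.3) + 0.01(38000) + 1.3(42.7) = 7.7 − 120.175 + 380 + 55.51 = 323.035.
∂Q/∂P = −4.75, so E_p = (−4.75)·(25.3/323.035) ≈ -0.37.
|E_p| < 1: demand is inelastic.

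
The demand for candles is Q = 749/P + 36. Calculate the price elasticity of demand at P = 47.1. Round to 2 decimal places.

At P = 47.1, Q = 51.9023.
dQ/dP = −749/P² = −0.3376.
Point elasticity E = (dQ/dP)·(P/Q) = -0.3376 × 47.1/51.9023 ≈ -0.31.
|E| < 1, so demand is inelastic at this price.

-0.31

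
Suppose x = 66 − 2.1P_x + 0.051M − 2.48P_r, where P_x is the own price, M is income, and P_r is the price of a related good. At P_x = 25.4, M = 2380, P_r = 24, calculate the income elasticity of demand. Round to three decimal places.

1.629

x = 66 − 2.1(25.4) + 0.051(2380) − 2.48(24) = 66 − 53.34 + 121.38 − 59.52 = 74.52.
∂x/∂M = +0.051, so E_I = 0.051·(2380/74.52) ≈ 1.629.
E_I > 1: normal good (luxury).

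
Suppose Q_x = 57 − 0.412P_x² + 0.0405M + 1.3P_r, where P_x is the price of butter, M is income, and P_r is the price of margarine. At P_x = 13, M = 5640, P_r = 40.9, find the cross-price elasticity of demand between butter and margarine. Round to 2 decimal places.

0.20

Q_x = 57 − 0.412(13)² + 0.0405(5640) + 1.3(40.9) = 57 − 69.628 + 228.42 + 53.17 = 268.962.
∂Q_x/∂P_r = +1.3, so E_xy = 1.3·(40.9/268.962) ≈ 0.20.
E_xy > 0: the goods are substitutes.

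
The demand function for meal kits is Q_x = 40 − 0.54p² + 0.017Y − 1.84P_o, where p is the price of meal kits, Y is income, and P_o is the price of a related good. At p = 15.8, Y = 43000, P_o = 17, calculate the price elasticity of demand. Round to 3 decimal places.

-0.446

First evaluate Q_x: 40 − 0.54(15.8)² + 0.017(43000) − 1.84(17) = 40 − 134.8056 + 731 − 31.28 = 604.9144.
∂Q_x/∂p = −2·0.54·p = -17.064, so E_p = -17.064·(15.8/604.9144) ≈ -0.446.
|E_p| < 1: demand is inelastic.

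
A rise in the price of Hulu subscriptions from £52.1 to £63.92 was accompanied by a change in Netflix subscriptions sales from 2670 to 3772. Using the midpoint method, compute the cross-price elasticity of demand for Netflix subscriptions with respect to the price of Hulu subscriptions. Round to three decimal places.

1.679

%ΔQ_x = (3772 − 2670)/[(2670+3772)/2] = 1102/3221 ≈ 0.3421.
%ΔP_y = (63.92 − 52.1)/[(52.1+63.92)/2] ≈ 0.2038.
E_xy = 0.3421/0.2038 ≈ 1.679.
E_xy > 0, so Netflix subscriptions and Hulu subscriptions are substitutes.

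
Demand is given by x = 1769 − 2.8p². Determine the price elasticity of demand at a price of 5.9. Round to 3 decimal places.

-0.117

At p = 5.9, x = 1671.532.
dx/dp = −2·2.8·p = −33.04.
Point elasticity E = (dx/dp)·(p/x) = -33.04 × 5.9/1671.532 ≈ -0.117.
|E| < 1, so demand is inelastic at this price.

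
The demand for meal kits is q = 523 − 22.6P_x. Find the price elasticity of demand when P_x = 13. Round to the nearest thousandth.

-1.282

At P_x = 13, q = 229.2.
dq/dP_x = −22.6.
Point elasticity E = (dq/dP_x)·(P_x/q) = -22.6 × 13/229.2 ≈ -1.282.
|E| > 1, so demand is elastic at this price.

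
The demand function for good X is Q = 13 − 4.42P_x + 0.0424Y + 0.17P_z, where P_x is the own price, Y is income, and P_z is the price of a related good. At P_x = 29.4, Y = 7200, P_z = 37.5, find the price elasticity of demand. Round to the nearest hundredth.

At the given point, Q = 13 − 4.42(29.4) + 0.0424(7200) + 0.17(37.5) = 13 − 129.948 + 305.28 + 6.375 = 194.707.
∂Q/∂P_x = −4.42, so E_p = (−4.42)·(29.4/194.707) ≈ -0.67.
|E_p| < 1: demand is inelastic.

-0.67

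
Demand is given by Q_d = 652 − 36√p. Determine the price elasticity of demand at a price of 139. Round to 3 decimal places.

At p = 139, Q_d = 227.5663.
dQ_d/dp = −36/(2√p) = −36/(2·11.7898).
Point elasticity E = (dQ_d/dp)·(p/Q_d) = -1.5267 × 139/227.5663 ≈ -0.933.
|E| < 1, so demand is inelastic at this price.

-0.933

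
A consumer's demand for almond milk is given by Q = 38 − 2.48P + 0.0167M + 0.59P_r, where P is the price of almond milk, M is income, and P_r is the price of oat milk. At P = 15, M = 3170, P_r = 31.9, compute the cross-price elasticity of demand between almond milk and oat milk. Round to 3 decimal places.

Substituting, Q = 38 − 2.48(15) + 0.0167(3170) + 0.59(31.9) = 38 − 37.2 + 52.939 + 18.821 = 72.56.
∂Q/∂P_r = +0.59, so E_xy = 0.59·(31.9/72.56) ≈ 0.259.
E_xy > 0: the goods are substitutes.

0.259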